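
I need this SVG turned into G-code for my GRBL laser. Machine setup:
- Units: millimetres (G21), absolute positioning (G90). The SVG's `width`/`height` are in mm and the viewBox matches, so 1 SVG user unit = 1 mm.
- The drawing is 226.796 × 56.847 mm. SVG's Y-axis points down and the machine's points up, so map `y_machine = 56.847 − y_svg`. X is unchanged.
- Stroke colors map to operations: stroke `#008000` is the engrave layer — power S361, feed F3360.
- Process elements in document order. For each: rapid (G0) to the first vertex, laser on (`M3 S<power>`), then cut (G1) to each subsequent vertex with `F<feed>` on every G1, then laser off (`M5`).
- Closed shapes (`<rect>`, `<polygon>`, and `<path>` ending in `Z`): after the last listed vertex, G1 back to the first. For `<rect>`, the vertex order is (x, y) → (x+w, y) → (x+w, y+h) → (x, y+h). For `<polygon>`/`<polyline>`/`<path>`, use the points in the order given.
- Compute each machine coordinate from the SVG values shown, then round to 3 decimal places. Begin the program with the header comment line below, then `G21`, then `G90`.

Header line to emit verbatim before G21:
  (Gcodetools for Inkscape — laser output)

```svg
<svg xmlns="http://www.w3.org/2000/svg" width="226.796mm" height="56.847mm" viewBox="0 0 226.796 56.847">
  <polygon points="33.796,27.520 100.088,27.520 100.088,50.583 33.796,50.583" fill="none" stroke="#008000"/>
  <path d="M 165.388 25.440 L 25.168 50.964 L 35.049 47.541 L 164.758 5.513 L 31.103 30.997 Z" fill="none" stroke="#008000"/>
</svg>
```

(Gcodetools for Inkscape — laser output)
G21
G90
G0 X33.796 Y29.327
M3 S361
G1 X100.088 Y29.327 F3360
G1 X100.088 Y6.264 F3360
G1 X33.796 Y6.264 F3360
G1 X33.796 Y29.327 F3360
M5
G0 X165.388 Y31.407
M3 S361
G1 X25.168 Y5.883 F3360
G1 X35.049 Y9.306 F3360
G1 X164.758 Y51.334 F3360
G1 X31.103 Y25.850 F3360
G1 X165.388 Y31.407 F3360
M5

viewBox `0 0 226.796 56.847` with mm width/height → 1 unit = 1 mm. Flip: y_m = 56.847 − y_svg.

**Shape 1** — `<polygon>` rectangle, stroke `#008000` → engrave (S361, F3360). Machine vertices: (33.796,29.327) → (100.088,29.327) → (100.088,6.264) → (33.796,6.264) → (33.796,29.327). Closed: final G1 returns to the first vertex.

**Shape 2** — `<path>` closed polygon, stroke `#008000` → engrave (S361, F3360). Machine vertices: (165.388,31.407) → (25.168,5.883) → (35.049,9.306) → (164.758,51.334) → (31.103,25.850) → (165.388,31.407). Closed: final G1 returns to the first vertex.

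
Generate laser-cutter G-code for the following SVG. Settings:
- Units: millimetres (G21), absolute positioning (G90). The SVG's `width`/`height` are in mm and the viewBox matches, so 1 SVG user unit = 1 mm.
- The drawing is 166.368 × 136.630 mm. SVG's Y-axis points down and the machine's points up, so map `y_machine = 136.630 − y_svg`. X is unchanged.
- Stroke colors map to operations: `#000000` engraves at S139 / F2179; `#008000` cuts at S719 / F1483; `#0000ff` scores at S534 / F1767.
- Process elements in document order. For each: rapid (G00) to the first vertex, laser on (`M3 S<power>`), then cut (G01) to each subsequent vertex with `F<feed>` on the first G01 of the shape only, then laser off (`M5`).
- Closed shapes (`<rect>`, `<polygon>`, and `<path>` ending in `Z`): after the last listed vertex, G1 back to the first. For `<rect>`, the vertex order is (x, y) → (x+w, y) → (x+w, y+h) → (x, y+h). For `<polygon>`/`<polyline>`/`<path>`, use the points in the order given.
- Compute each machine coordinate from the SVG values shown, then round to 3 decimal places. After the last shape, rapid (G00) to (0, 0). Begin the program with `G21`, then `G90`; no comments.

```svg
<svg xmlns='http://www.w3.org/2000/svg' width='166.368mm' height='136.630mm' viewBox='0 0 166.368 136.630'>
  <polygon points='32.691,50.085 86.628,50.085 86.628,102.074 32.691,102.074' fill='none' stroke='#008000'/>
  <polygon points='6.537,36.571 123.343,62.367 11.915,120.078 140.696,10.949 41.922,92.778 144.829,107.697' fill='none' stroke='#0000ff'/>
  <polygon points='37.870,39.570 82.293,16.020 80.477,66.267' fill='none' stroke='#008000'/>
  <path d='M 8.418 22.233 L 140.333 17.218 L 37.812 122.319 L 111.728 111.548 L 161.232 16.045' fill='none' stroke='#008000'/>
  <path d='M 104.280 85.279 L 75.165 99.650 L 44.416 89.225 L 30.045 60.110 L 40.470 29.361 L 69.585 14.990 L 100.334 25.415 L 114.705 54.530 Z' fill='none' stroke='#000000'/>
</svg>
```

viewBox `0 0 166.368 136.630` with mm width/height → 1 unit = 1 mm. Flip: y_m = 136.630 − y_svg.

**Shape 1** — `<polygon>` rectangle, stroke `#008000` → cut (S719, F1483). Machine vertices: (32.691,86.545) → (86.628,86.545) → (86.628,34.556) → (32.691,34.556) → (32.691,86.545). Closed: final G1 returns to the first vertex.

**Shape 2** — `<polygon>` closed polygon, stroke `#0000ff` → score (S534, F1767). Machine vertices: (6.537,100.059) → (123.343,74.263) → (11.915,16.552) → (140.696,125.681) → (41.922,43.852) → (144.829,28.933) → (6.537,100.059). Closed: final G1 returns to the first vertex.

**Shape 3** — `<polygon>` regular polygon, stroke `#008000` → cut (S719, F1483). Machine vertices: (37.870,97.060) → (82.293,120.610) → (80.477,70.363) → (37.870,97.060). Closed: final G1 returns to the first vertex.

**Shape 4** — `<path>` open polyline, stroke `#008000` → cut (S719, F1483). Machine vertices: (8.418,114.397) → (140.333,119.412) → (37.812,14.311) → (111.728,25.082) → (161.232,120.585). Open path.

**Shape 5** — `<path>` regular polygon, stroke `#000000` → engrave (S139, F2179). Machine vertices: (104.280,51.351) → (75.165,36.980) → (44.416,47.405) → (30.045,76.520) → (40.470,107.269) → (69.585,121.640) → (100.334,111.215) → (114.705,82.100) → (104.280,51.351). Closed: final G1 returns to the first vertex.

G21
G90
G00 X32.691 Y86.545
M3 S719
G01 X86.628 Y86.545 F1483
G01 X86.628 Y34.556
G01 X32.691 Y34.556
G01 X32.691 Y86.545
M5
G00 X6.537 Y100.059
M3 S534
G01 X123.343 Y74.263 F1767
G01 X11.915 Y16.552
G01 X140.696 Y125.681
G01 X41.922 Y43.852
G01 X144.829 Y28.933
G01 X6.537 Y100.059
M5
G00 X37.870 Y97.060
M3 S719
G01 X82.293 Y120.610 F1483
G01 X80.477 Y70.363
G01 X37.870 Y97.060
M5
G00 X8.418 Y114.397
M3 S719
G01 X140.333 Y119.412 F1483
G01 X37.812 Y14.311
G01 X111.728 Y25.082
G01 X161.232 Y120.585
M5
G00 X104.280 Y51.351
M3 S139
G01 X75.165 Y36.980 F2179
G01 X44.416 Y47.405
G01 X30.045 Y76.520
G01 X40.470 Y107.269
G01 X69.585 Y121.640
G01 X100.334 Y111.215
G01 X114.705 Y82.100
G01 X104.280 Y51.351
M5
G00 X0.000 Y0.000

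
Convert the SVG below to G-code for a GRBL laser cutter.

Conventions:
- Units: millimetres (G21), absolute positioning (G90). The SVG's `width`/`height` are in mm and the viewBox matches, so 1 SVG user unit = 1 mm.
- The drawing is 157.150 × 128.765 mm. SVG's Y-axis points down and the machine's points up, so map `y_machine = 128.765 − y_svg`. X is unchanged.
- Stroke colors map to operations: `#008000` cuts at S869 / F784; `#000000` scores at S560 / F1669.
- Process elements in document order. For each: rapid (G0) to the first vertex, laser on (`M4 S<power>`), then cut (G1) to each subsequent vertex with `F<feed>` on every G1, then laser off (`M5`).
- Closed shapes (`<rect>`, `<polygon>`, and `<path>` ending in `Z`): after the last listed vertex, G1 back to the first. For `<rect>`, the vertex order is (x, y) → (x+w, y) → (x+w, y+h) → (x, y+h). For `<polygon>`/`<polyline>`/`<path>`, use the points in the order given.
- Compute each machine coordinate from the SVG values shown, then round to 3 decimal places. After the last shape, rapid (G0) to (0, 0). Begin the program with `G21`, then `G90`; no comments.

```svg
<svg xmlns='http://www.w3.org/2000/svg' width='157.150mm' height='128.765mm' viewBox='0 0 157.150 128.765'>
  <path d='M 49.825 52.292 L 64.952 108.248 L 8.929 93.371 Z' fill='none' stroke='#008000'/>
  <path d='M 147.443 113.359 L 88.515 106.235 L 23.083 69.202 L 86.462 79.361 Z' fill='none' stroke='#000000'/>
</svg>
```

G21
G90
G0 X49.825 Y76.473
M4 S869
G1 X64.952 Y20.517 F784
G1 X8.929 Y35.394 F784
G1 X49.825 Y76.473 F784
M5
G0 X147.443 Y15.406
M4 S560
G1 X88.515 Y22.530 F1669
G1 X23.083 Y59.563 F1669
G1 X86.462 Y49.404 F1669
G1 X147.443 Y15.406 F1669
M5
G0 X0.000 Y0.000

Since the viewBox matches the mm dimensions, user units are millimetres directly. The only transform is the Y-flip y_m = 128.765 − y_svg.

Shape 1 is a regular polygon drawn with `<path>`. Its stroke #008000 means cut at S869, F784. After flipping Y the toolpath is (49.825,76.473) → (64.952,20.517) → (8.929,35.394) → (49.825,76.473), returning to the start.

Shape 2 is a closed polygon drawn with `<path>`. Its stroke #000000 means score at S560, F1669. After flipping Y the toolpath is (147.443,15.406) → (88.515,22.530) → (23.083,59.563) → (86.462,49.404) → (147.443,15.406), returning to the start.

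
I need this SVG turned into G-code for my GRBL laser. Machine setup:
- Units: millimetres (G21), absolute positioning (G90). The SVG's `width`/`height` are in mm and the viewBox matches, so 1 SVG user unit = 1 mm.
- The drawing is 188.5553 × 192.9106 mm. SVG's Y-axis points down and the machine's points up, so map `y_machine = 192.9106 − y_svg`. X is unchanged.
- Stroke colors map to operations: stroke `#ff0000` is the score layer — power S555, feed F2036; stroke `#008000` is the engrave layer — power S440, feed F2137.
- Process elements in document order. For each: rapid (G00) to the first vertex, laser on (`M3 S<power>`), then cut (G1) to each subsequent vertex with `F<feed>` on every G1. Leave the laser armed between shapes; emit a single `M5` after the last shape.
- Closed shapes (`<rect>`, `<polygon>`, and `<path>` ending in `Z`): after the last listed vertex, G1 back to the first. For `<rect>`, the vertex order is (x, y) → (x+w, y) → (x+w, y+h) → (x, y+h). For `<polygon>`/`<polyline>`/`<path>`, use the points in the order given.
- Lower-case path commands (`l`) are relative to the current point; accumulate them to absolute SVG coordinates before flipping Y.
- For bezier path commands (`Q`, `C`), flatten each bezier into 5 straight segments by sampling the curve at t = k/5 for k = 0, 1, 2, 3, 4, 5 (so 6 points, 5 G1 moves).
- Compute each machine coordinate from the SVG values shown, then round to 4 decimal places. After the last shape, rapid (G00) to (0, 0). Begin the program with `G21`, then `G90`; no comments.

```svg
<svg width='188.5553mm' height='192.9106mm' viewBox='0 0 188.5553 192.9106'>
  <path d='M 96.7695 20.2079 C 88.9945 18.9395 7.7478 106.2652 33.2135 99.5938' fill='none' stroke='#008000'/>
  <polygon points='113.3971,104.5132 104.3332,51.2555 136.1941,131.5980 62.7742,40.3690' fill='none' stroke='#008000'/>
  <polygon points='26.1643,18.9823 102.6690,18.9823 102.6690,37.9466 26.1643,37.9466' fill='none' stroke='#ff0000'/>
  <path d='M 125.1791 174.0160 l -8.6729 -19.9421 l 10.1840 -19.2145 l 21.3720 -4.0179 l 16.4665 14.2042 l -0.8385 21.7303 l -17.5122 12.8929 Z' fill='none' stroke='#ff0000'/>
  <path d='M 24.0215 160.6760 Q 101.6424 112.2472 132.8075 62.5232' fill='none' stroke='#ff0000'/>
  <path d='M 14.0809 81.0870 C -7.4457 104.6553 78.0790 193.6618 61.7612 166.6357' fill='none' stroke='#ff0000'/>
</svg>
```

G21
G90
G00 X96.7695 Y172.7027
M3 S440
G1 X84.7294 Y164.2932 F2137
G1 X63.7049 Y143.3854 F2137
G1 X42.3448 Y118.7439 F2137
G1 X29.2981 Y99.1329 F2137
G1 X33.2135 Y93.3168 F2137
G00 X113.3971 Y88.3974
M3 S440
G1 X104.3332 Y141.6551 F2137
G1 X136.1941 Y61.3126 F2137
G1 X62.7742 Y152.5416 F2137
G1 X113.3971 Y88.3974 F2137
G00 X26.1643 Y173.9283
M3 S555
G1 X102.6690 Y173.9283 F2036
G1 X102.6690 Y154.9640 F2036
G1 X26.1643 Y154.9640 F2036
G1 X26.1643 Y173.9283 F2036
G00 X125.1791 Y18.8946
M3 S555
G1 X116.5062 Y38.8367 F2036
G1 X126.6902 Y58.0512 F2036
G1 X148.0622 Y62.0691 F2036
G1 X164.5287 Y47.8649 F2036
G1 X163.6902 Y26.1346 F2036
G1 X146.1780 Y13.2417 F2036
G1 X125.1791 Y18.8946 F2036
G00 X24.0215 Y32.2346
M3 S555
G1 X53.2116 Y51.6579 F2036
G1 X78.6853 Y71.1849 F2036
G1 X100.4425 Y90.8154 F2036
G1 X118.4832 Y110.5496 F2036
G1 X132.8075 Y130.3874 F2036
G00 X14.0809 Y111.8236
M3 S555
G1 X12.3399 Y91.2818 F2036
G1 X26.2644 Y63.7454 F2036
G1 X45.8274 Y37.9251 F2036
G1 X61.0019 Y22.5314 F2036
G1 X61.7612 Y26.2749 F2036
M5
G00 X0.0000 Y0.0000

1 u = 1 mm; y_m = 192.9106 − y.

[1] `<path>` cubic bezier, #008000→engrave S440 F2137: (96.7695,172.7027) → (84.7294,164.2932) → (63.7049,143.3854) → (42.3448,118.7439) → (29.2981,99.1329) → (33.2135,93.3168)

[2] `<polygon>` closed polygon, #008000→engrave S440 F2137: (113.3971,88.3974) → (104.3332,141.6551) → (136.1941,61.3126) → (62.7742,152.5416) → (113.3971,88.3974) (closed)

[3] `<polygon>` rectangle, #ff0000→score S555 F2036: (26.1643,173.9283) → (102.6690,173.9283) → (102.6690,154.9640) → (26.1643,154.9640) → (26.1643,173.9283) (closed)

[4] `<path>` regular polygon, #ff0000→score S555 F2036: (125.1791,18.8946) → (116.5062,38.8367) → (126.6902,58.0512) → (148.0622,62.0691) → (164.5287,47.8649) → (163.6902,26.1346) → (146.1780,13.2417) → (125.1791,18.8946) (closed)

[5] `<path>` quadratic bezier, #ff0000→score S555 F2036: (24.0215,32.2346) → (53.2116,51.6579) → (78.6853,71.1849) → (100.4425,90.8154) → (118.4832,110.5496) → (132.8075,130.3874)

[6] `<path>` cubic bezier, #ff0000→score S555 F2036: (14.0809,111.8236) → (12.3399,91.2818) → (26.2644,63.7454) → (45.8274,37.9251) → (61.0019,22.5314) → (61.7612,26.2749)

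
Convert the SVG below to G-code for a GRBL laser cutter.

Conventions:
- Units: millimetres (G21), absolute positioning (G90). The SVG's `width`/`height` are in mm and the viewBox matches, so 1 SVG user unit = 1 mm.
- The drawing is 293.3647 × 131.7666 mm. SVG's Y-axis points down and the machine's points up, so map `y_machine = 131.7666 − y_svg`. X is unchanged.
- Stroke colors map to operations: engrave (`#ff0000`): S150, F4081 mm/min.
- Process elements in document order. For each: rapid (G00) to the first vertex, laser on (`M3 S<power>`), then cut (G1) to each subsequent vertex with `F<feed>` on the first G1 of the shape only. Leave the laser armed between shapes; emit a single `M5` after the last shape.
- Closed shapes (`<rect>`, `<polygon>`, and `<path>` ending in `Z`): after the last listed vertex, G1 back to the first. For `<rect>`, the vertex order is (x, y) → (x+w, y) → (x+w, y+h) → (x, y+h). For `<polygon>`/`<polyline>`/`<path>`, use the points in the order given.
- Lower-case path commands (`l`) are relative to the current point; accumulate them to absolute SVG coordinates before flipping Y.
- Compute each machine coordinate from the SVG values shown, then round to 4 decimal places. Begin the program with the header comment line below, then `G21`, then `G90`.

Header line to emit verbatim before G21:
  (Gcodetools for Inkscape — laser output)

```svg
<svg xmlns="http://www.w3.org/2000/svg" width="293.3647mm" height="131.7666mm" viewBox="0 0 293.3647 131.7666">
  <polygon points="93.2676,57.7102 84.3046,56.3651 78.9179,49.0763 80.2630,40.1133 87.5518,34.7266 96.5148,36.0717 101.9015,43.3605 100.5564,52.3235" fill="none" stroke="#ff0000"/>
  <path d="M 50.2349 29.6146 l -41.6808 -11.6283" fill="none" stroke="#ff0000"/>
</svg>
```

1 u = 1 mm; y_m = 131.7666 − y.

[1] `<polygon>` regular polygon, #ff0000→engrave S150 F4081: (93.2676,74.0564) → (84.3046,75.4015) → (78.9179,82.6903) → (80.2630,91.6533) → (87.5518,97.0400) → (96.5148,95.6949) → (101.9015,88.4061) → (100.5564,79.4431) → (93.2676,74.0564) (closed)

[2] `<path>` line segment, #ff0000→engrave S150 F4081: (50.2349,102.1520) → (8.5541,113.7803)

(Gcodetools for Inkscape — laser output)
G21
G90
G00 X93.2676 Y74.0564
M3 S150
G1 X84.3046 Y75.4015 F4081
G1 X78.9179 Y82.6903
G1 X80.2630 Y91.6533
G1 X87.5518 Y97.0400
G1 X96.5148 Y95.6949
G1 X101.9015 Y88.4061
G1 X100.5564 Y79.4431
G1 X93.2676 Y74.0564
G00 X50.2349 Y102.1520
M3 S150
G1 X8.5541 Y113.7803 F4081
M5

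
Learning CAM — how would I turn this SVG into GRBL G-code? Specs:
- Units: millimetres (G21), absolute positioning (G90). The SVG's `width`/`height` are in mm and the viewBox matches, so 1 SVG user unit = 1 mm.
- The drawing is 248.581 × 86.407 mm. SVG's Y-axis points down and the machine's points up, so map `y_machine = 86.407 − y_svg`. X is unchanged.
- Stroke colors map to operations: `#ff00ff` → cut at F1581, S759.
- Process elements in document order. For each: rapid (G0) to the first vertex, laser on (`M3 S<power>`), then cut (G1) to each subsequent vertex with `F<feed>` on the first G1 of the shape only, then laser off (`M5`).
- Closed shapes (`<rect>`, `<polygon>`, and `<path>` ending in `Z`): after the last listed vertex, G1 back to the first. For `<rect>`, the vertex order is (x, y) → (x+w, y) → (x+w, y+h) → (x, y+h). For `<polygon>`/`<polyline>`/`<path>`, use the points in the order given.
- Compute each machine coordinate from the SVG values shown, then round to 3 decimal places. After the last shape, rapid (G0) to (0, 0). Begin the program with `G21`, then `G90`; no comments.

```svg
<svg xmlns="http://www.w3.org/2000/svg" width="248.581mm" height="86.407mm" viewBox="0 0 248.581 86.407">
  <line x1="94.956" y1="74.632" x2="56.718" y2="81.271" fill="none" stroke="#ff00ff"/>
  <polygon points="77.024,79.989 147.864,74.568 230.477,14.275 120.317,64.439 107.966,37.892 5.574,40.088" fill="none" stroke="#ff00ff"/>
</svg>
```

viewBox `0 0 248.581 86.407` with mm width/height → 1 unit = 1 mm. Flip: y_m = 86.407 − y_svg.

**Shape 1** — `<line>` line segment, stroke `#ff00ff` → cut (S759, F1581). Machine vertices: (94.956,11.775) → (56.718,5.136). Open path.

**Shape 2** — `<polygon>` closed polygon, stroke `#ff00ff` → cut (S759, F1581). Machine vertices: (77.024,6.418) → (147.864,11.839) → (230.477,72.132) → (120.317,21.968) → (107.966,48.515) → (5.574,46.319) → (77.024,6.418). Closed: final G1 returns to the first vertex.

G21
G90
G0 X94.956 Y11.775
M3 S759
G1 X56.718 Y5.136 F1581
M5
G0 X77.024 Y6.418
M3 S759
G1 X147.864 Y11.839 F1581
G1 X230.477 Y72.132
G1 X120.317 Y21.968
G1 X107.966 Y48.515
G1 X5.574 Y46.319
G1 X77.024 Y6.418
M5
G0 X0.000 Y0.000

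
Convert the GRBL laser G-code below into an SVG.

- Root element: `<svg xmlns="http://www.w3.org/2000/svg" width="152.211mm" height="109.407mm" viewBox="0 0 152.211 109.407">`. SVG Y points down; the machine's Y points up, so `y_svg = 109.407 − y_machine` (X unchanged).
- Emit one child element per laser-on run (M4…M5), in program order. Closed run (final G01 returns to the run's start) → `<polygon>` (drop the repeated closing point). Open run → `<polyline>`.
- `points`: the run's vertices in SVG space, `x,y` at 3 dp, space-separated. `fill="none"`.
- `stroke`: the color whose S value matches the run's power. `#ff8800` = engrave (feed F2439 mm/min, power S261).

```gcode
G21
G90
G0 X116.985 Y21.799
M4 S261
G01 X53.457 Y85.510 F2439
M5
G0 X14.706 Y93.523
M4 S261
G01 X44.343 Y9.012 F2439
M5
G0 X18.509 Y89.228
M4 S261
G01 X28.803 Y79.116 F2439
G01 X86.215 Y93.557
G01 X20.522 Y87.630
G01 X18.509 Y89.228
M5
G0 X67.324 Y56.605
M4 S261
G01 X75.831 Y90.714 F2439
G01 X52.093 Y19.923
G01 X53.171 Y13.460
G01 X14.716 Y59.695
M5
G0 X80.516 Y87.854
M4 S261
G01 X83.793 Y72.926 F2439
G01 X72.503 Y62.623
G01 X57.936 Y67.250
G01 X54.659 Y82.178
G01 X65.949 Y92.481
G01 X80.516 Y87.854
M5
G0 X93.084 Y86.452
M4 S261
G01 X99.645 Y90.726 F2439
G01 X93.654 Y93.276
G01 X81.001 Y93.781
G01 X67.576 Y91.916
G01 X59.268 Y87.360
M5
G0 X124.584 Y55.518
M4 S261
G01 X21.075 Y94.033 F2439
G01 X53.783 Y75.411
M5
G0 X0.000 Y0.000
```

Each laser-on run becomes one SVG element. Flip Y back into SVG space with y_svg = 109.407 − y_machine. Every run uses S261, so all elements get stroke `#ff8800` (engrave).

Run 1: The run is open, so emit a `<polyline>` with points (Y-flipped): 116.985,87.608 53.457,23.897.

Run 2: The run is open, so emit a `<polyline>` with points (Y-flipped): 14.706,15.884 44.343,100.395.

Run 3: The run returns to its start, so emit a `<polygon>` with points (Y-flipped): 18.509,20.179 28.803,30.291 86.215,15.850 20.522,21.777.

Run 4: The run is open, so emit a `<polyline>` with points (Y-flipped): 67.324,52.802 75.831,18.693 52.093,89.484 53.171,95.947 14.716,49.712.

Run 5: The run returns to its start, so emit a `<polygon>` with points (Y-flipped): 80.516,21.553 83.793,36.481 72.503,46.784 57.936,42.157 54.659,27.229 65.949,16.926.

Run 6: The run is open, so emit a `<polyline>` with points (Y-flipped): 93.084,22.955 99.645,18.681 93.654,16.131 81.001,15.626 67.576,17.491 59.268,22.047.

Run 7: The run is open, so emit a `<polyline>` with points (Y-flipped): 124.584,53.889 21.075,15.374 53.783,33.996.

<svg xmlns="http://www.w3.org/2000/svg" width="152.211mm" height="109.407mm" viewBox="0 0 152.211 109.407">
  <polyline points="116.985,87.608 53.457,23.897" fill="none" stroke="#ff8800"/>
  <polyline points="14.706,15.884 44.343,100.395" fill="none" stroke="#ff8800"/>
  <polygon points="18.509,20.179 28.803,30.291 86.215,15.850 20.522,21.777" fill="none" stroke="#ff8800"/>
  <polyline points="67.324,52.802 75.831,18.693 52.093,89.484 53.171,95.947 14.716,49.712" fill="none" stroke="#ff8800"/>
  <polygon points="80.516,21.553 83.793,36.481 72.503,46.784 57.936,42.157 54.659,27.229 65.949,16.926" fill="none" stroke="#ff8800"/>
  <polyline points="93.084,22.955 99.645,18.681 93.654,16.131 81.001,15.626 67.576,17.491 59.268,22.047" fill="none" stroke="#ff8800"/>
  <polyline points="124.584,53.889 21.075,15.374 53.783,33.996" fill="none" stroke="#ff8800"/>
</svg>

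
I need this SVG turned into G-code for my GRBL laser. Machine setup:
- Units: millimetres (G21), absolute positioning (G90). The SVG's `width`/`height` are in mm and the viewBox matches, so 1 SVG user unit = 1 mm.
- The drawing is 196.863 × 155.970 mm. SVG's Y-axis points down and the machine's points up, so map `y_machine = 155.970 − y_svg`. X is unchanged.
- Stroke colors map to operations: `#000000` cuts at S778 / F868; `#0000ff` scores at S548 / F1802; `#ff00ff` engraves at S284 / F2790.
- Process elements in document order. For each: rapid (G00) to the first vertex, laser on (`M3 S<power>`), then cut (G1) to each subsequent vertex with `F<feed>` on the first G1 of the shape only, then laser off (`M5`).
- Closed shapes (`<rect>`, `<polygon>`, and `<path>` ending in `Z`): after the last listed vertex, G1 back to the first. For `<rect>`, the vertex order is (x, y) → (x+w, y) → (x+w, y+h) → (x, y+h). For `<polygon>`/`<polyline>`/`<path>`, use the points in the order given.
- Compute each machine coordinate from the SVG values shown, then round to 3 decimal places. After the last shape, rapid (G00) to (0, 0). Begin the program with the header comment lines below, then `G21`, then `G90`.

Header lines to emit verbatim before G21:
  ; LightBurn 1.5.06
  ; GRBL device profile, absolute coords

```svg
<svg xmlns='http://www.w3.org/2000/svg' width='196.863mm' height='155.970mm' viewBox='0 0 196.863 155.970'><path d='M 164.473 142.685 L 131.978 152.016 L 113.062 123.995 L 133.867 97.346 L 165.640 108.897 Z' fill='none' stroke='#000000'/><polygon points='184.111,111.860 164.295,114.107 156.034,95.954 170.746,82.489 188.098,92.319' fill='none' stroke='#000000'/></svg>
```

Since the viewBox matches the mm dimensions, user units are millimetres directly. The only transform is the Y-flip y_m = 155.970 − y_svg.

Shape 1 is a regular polygon drawn with `<path>`. Its stroke #000000 means cut at S778, F868. After flipping Y the toolpath is (164.473,13.285) → (131.978,3.954) → (113.062,31.975) → (133.867,58.624) → (165.640,47.073) → (164.473,13.285), returning to the start.

Shape 2 is a regular polygon drawn with `<polygon>`. Its stroke #000000 means cut at S778, F868. After flipping Y the toolpath is (184.111,44.110) → (164.295,41.863) → (156.034,60.016) → (170.746,73.481) → (188.098,63.651) → (184.111,44.110), returning to the start.

; LightBurn 1.5.06
; GRBL device profile, absolute coords
G21
G90
G00 X164.473 Y13.285
M3 S778
G1 X131.978 Y3.954 F868
G1 X113.062 Y31.975
G1 X133.867 Y58.624
G1 X165.640 Y47.073
G1 X164.473 Y13.285
M5
G00 X184.111 Y44.110
M3 S778
G1 X164.295 Y41.863 F868
G1 X156.034 Y60.016
G1 X170.746 Y73.481
G1 X188.098 Y63.651
G1 X184.111 Y44.110
M5
G00 X0.000 Y0.000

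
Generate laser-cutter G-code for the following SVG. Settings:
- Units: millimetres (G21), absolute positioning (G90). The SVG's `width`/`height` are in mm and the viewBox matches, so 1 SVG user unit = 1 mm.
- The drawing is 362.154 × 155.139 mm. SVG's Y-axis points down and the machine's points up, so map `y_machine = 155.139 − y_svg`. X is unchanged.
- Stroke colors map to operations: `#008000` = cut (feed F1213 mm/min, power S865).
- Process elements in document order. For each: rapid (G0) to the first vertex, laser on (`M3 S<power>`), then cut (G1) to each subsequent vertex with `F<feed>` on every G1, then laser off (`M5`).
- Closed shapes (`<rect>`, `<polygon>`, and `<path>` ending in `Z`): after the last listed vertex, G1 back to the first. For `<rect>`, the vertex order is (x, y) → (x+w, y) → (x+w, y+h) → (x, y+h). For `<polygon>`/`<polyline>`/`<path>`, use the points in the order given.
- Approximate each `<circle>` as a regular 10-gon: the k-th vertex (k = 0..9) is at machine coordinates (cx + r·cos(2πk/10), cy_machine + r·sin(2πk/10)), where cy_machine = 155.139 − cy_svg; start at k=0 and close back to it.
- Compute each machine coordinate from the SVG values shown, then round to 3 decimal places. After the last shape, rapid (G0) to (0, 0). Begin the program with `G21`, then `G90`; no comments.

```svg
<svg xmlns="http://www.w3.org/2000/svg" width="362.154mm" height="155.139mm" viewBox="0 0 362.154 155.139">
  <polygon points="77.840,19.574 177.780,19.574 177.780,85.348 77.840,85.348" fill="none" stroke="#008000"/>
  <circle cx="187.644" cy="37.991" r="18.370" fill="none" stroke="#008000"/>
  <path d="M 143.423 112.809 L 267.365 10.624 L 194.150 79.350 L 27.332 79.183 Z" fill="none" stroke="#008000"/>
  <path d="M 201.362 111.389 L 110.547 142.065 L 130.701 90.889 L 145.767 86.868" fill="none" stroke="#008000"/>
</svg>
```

Since the viewBox matches the mm dimensions, user units are millimetres directly. The only transform is the Y-flip y_m = 155.139 − y_svg.

Shape 1 is a rectangle drawn with `<polygon>`. Its stroke #008000 means cut at S865, F1213. After flipping Y the toolpath is (77.840,135.565) → (177.780,135.565) → (177.780,69.791) → (77.840,69.791) → (77.840,135.565), returning to the start.

Shape 2 is a circle drawn with `<circle>`. Its stroke #008000 means cut at S865, F1213. After flipping Y the toolpath is (206.014,117.148) → (202.506,127.946) → (193.321,134.619) → (181.967,134.619) → (172.782,127.946) → (169.274,117.148) → (172.782,106.350) → (181.967,99.677) → (193.321,99.677) → (202.506,106.350) → (206.014,117.148), returning to the start.

Shape 3 is a closed polygon drawn with `<path>`. Its stroke #008000 means cut at S865, F1213. After flipping Y the toolpath is (143.423,42.330) → (267.365,144.515) → (194.150,75.789) → (27.332,75.956) → (143.423,42.330), returning to the start.

Shape 4 is a open polyline drawn with `<path>`. Its stroke #008000 means cut at S865, F1213. After flipping Y the toolpath is (201.362,43.750) → (110.547,13.074) → (130.701,64.250) → (145.767,68.271).

G21
G90
G0 X77.840 Y135.565
M3 S865
G1 X177.780 Y135.565 F1213
G1 X177.780 Y69.791 F1213
G1 X77.840 Y69.791 F1213
G1 X77.840 Y135.565 F1213
M5
G0 X206.014 Y117.148
M3 S865
G1 X202.506 Y127.946 F1213
G1 X193.321 Y134.619 F1213
G1 X181.967 Y134.619 F1213
G1 X172.782 Y127.946 F1213
G1 X169.274 Y117.148 F1213
G1 X172.782 Y106.350 F1213
G1 X181.967 Y99.677 F1213
G1 X193.321 Y99.677 F1213
G1 X202.506 Y106.350 F1213
G1 X206.014 Y117.148 F1213
M5
G0 X143.423 Y42.330
M3 S865
G1 X267.365 Y144.515 F1213
G1 X194.150 Y75.789 F1213
G1 X27.332 Y75.956 F1213
G1 X143.423 Y42.330 F1213
M5
G0 X201.362 Y43.750
M3 S865
G1 X110.547 Y13.074 F1213
G1 X130.701 Y64.250 F1213
G1 X145.767 Y68.271 F1213
M5
G0 X0.000 Y0.000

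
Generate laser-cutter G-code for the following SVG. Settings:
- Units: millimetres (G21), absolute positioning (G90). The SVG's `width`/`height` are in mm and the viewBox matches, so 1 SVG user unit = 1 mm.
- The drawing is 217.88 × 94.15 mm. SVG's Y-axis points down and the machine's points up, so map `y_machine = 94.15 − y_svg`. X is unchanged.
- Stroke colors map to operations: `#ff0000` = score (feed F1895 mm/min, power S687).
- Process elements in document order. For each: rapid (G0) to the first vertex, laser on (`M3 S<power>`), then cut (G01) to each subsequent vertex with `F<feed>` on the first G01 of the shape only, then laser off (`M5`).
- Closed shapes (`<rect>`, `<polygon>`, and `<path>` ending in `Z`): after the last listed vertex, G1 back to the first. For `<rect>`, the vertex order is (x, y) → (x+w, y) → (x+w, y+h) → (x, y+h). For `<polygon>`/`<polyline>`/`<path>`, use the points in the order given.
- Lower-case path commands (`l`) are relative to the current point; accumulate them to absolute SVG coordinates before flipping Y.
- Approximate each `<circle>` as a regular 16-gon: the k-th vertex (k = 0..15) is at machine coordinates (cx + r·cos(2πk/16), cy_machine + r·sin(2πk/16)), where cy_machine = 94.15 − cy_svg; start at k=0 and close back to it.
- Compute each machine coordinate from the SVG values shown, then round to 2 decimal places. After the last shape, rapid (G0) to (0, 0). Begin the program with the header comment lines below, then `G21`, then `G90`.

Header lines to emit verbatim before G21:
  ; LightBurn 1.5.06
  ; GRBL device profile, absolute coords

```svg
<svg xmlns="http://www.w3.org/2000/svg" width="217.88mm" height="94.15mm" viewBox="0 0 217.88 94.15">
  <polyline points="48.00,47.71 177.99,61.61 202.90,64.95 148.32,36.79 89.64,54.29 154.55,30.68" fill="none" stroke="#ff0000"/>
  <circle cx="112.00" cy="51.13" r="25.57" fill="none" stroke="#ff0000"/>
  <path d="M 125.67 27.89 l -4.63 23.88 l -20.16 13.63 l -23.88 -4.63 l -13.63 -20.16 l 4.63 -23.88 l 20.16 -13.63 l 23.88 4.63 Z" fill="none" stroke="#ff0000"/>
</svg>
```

; LightBurn 1.5.06
; GRBL device profile, absolute coords
G21
G90
G0 X48.00 Y46.44
M3 S687
G01 X177.99 Y32.54 F1895
G01 X202.90 Y29.20
G01 X148.32 Y57.36
G01 X89.64 Y39.86
G01 X154.55 Y63.47
M5
G0 X137.57 Y43.02
M3 S687
G01 X135.62 Y52.81 F1895
G01 X130.08 Y61.10
G01 X121.79 Y66.64
G01 X112.00 Y68.59
G01 X102.21 Y66.64
G01 X93.92 Y61.10
G01 X88.38 Y52.81
G01 X86.43 Y43.02
G01 X88.38 Y33.23
G01 X93.92 Y24.94
G01 X102.21 Y19.40
G01 X112.00 Y17.45
G01 X121.79 Y19.40
G01 X130.08 Y24.94
G01 X135.62 Y33.23
G01 X137.57 Y43.02
M5
G0 X125.67 Y66.26
M3 S687
G01 X121.04 Y42.38 F1895
G01 X100.88 Y28.75
G01 X77.00 Y33.38
G01 X63.37 Y53.54
G01 X68.00 Y77.42
G01 X88.16 Y91.05
G01 X112.04 Y86.42
G01 X125.67 Y66.26
M5
G0 X0.00 Y0.00

viewBox `0 0 217.88 94.15` with mm width/height → 1 unit = 1 mm. Flip: y_m = 94.15 − y_svg.

**Shape 1** — `<polyline>` open polyline, stroke `#ff0000` → score (S687, F1895). Machine vertices: (48.00,46.44) → (177.99,32.54) → (202.90,29.20) → (148.32,57.36) → (89.64,39.86) → (154.55,63.47). Open path.

**Shape 2** — `<circle>` circle, stroke `#ff0000` → score (S687, F1895). Machine vertices: (137.57,43.02) → (135.62,52.81) → (130.08,61.10) → (121.79,66.64) → (112.00,68.59) → (102.21,66.64) → (93.92,61.10) → (88.38,52.81) → (86.43,43.02) → (88.38,33.23) → (93.92,24.94) → (102.21,19.40) → (112.00,17.45) → (121.79,19.40) → (130.08,24.94) → (135.62,33.23) → (137.57,43.02). Closed: final G1 returns to the first vertex.

**Shape 3** — `<path>` regular polygon, stroke `#ff0000` → score (S687, F1895). Machine vertices: (125.67,66.26) → (121.04,42.38) → (100.88,28.75) → (77.00,33.38) → (63.37,53.54) → (68.00,77.42) → (88.16,91.05) → (112.04,86.42) → (125.67,66.26). Closed: final G1 returns to the first vertex.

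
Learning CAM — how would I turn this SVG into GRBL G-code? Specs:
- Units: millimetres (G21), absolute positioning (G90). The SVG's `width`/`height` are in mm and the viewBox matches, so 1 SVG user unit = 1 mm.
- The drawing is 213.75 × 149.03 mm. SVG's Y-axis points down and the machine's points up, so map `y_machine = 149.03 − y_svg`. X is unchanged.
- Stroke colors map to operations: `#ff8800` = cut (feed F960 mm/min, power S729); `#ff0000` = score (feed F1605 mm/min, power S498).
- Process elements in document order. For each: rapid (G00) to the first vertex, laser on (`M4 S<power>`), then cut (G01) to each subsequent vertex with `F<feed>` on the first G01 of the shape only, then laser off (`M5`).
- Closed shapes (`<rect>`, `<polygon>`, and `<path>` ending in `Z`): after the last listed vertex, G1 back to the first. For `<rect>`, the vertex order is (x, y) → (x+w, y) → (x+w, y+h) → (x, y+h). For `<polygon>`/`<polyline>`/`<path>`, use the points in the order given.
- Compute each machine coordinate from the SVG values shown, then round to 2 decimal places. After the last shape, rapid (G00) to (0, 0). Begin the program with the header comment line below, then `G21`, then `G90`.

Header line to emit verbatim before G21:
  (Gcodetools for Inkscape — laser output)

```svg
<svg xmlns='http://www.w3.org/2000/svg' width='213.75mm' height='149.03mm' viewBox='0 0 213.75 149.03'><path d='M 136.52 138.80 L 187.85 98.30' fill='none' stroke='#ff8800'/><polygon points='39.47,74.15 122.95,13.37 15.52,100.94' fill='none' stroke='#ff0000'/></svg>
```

(Gcodetools for Inkscape — laser output)
G21
G90
G00 X136.52 Y10.23
M4 S729
G01 X187.85 Y50.73 F960
M5
G00 X39.47 Y74.88
M4 S498
G01 X122.95 Y135.66 F1605
G01 X15.52 Y48.09
G01 X39.47 Y74.88
M5
G00 X0.00 Y0.00

Since the viewBox matches the mm dimensions, user units are millimetres directly. The only transform is the Y-flip y_m = 149.03 − y_svg.

Shape 1 is a line segment drawn with `<path>`. Its stroke #ff8800 means cut at S729, F960. After flipping Y the toolpath is (136.52,10.23) → (187.85,50.73).

Shape 2 is a closed polygon drawn with `<polygon>`. Its stroke #ff0000 means score at S498, F1605. After flipping Y the toolpath is (39.47,74.88) → (122.95,135.66) → (15.52,48.09) → (39.47,74.88), returning to the start.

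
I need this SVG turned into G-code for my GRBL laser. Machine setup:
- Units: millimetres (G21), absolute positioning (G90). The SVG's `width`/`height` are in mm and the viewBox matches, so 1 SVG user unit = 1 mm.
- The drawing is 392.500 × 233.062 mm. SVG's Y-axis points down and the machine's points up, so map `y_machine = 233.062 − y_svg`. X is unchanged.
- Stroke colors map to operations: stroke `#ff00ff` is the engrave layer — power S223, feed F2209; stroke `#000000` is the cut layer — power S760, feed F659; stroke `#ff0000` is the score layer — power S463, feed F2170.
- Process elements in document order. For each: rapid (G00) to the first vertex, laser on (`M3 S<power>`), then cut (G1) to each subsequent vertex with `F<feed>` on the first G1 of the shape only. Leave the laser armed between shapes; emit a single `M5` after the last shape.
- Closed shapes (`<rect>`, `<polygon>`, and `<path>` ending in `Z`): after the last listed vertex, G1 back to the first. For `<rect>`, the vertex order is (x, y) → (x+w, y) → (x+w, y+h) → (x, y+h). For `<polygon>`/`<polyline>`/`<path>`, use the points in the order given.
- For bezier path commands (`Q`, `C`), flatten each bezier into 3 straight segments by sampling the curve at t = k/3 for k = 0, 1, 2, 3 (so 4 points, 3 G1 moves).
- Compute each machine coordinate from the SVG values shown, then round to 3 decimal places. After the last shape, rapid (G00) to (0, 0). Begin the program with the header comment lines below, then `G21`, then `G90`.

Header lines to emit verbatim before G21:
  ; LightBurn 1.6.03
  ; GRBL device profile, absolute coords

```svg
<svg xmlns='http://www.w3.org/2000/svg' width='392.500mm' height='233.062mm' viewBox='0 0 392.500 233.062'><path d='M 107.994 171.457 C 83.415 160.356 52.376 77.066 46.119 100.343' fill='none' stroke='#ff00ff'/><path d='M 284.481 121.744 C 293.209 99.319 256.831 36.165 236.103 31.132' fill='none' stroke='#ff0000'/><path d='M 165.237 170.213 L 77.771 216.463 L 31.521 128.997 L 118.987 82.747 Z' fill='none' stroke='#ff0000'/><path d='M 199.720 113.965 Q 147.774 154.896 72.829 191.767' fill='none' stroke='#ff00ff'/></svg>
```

; LightBurn 1.6.03
; GRBL device profile, absolute coords
G21
G90
G00 X107.994 Y61.605
M3 S223
G1 X82.419 Y90.148 F2209
G1 X59.480 Y127.094
G1 X46.119 Y132.719
G00 X284.481 Y111.318
M3 S463
G1 X280.424 Y143.658 F2170
G1 X259.797 Y181.184
G1 X236.103 Y201.930
G00 X165.237 Y62.849
M3 S463
G1 X77.771 Y16.599 F2170
G1 X31.521 Y104.065
G1 X118.987 Y150.315
G1 X165.237 Y62.849
G00 X199.720 Y119.097
M3 S223
G1 X162.534 Y92.261 F2209
G1 X120.237 Y66.327
G1 X72.829 Y41.295
M5
G00 X0.000 Y0.000

Since the viewBox matches the mm dimensions, user units are millimetres directly. The only transform is the Y-flip y_m = 233.062 − y_svg.

Shape 1 is a cubic bezier drawn with `<path>`. Its stroke #ff00ff means engrave at S223, F2209. After flipping Y the toolpath is (107.994,61.605) → (82.419,90.148) → (59.480,127.094) → (46.119,132.719).

Shape 2 is a cubic bezier drawn with `<path>`. Its stroke #ff0000 means score at S463, F2170. After flipping Y the toolpath is (284.481,111.318) → (280.424,143.658) → (259.797,181.184) → (236.103,201.930).

Shape 3 is a regular polygon drawn with `<path>`. Its stroke #ff0000 means score at S463, F2170. After flipping Y the toolpath is (165.237,62.849) → (77.771,16.599) → (31.521,104.065) → (118.987,150.315) → (165.237,62.849), returning to the start.

Shape 4 is a quadratic bezier drawn with `<path>`. Its stroke #ff00ff means engrave at S223, F2209. After flipping Y the toolpath is (199.720,119.097) → (162.534,92.261) → (120.237,66.327) → (72.829,41.295).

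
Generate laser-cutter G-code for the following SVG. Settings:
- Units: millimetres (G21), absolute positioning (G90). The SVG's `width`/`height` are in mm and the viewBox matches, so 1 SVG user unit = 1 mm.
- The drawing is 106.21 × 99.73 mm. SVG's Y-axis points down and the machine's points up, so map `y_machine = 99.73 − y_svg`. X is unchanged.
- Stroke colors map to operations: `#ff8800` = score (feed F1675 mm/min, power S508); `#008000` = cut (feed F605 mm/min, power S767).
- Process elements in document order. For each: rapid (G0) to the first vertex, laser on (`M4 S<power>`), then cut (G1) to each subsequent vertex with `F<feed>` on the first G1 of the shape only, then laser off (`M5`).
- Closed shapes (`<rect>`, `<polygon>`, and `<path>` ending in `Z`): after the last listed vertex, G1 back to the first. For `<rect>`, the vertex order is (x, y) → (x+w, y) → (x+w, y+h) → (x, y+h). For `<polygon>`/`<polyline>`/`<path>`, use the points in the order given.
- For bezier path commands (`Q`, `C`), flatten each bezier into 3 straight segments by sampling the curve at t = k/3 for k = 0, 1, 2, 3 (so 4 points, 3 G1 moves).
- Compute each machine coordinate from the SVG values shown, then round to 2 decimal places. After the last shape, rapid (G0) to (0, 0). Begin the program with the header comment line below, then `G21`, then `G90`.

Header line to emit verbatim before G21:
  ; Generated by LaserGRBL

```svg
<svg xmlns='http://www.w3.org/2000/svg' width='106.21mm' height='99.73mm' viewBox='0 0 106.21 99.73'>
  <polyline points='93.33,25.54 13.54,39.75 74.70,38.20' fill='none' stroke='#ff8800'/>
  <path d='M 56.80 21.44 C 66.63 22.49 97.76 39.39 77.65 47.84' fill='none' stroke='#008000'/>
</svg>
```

Since the viewBox matches the mm dimensions, user units are millimetres directly. The only transform is the Y-flip y_m = 99.73 − y_svg.

Shape 1 is a open polyline drawn with `<polyline>`. Its stroke #ff8800 means score at S508, F1675. After flipping Y the toolpath is (93.33,74.19) → (13.54,59.98) → (74.70,61.53).

Shape 2 is a cubic bezier drawn with `<path>`. Its stroke #008000 means cut at S767, F605. After flipping Y the toolpath is (56.80,78.29) → (71.04,72.86) → (83.37,62.26) → (77.65,51.89).

; Generated by LaserGRBL
G21
G90
G0 X93.33 Y74.19
M4 S508
G1 X13.54 Y59.98 F1675
G1 X74.70 Y61.53
M5
G0 X56.80 Y78.29
M4 S767
G1 X71.04 Y72.86 F605
G1 X83.37 Y62.26
G1 X77.65 Y51.89
M5
G0 X0.00 Y0.00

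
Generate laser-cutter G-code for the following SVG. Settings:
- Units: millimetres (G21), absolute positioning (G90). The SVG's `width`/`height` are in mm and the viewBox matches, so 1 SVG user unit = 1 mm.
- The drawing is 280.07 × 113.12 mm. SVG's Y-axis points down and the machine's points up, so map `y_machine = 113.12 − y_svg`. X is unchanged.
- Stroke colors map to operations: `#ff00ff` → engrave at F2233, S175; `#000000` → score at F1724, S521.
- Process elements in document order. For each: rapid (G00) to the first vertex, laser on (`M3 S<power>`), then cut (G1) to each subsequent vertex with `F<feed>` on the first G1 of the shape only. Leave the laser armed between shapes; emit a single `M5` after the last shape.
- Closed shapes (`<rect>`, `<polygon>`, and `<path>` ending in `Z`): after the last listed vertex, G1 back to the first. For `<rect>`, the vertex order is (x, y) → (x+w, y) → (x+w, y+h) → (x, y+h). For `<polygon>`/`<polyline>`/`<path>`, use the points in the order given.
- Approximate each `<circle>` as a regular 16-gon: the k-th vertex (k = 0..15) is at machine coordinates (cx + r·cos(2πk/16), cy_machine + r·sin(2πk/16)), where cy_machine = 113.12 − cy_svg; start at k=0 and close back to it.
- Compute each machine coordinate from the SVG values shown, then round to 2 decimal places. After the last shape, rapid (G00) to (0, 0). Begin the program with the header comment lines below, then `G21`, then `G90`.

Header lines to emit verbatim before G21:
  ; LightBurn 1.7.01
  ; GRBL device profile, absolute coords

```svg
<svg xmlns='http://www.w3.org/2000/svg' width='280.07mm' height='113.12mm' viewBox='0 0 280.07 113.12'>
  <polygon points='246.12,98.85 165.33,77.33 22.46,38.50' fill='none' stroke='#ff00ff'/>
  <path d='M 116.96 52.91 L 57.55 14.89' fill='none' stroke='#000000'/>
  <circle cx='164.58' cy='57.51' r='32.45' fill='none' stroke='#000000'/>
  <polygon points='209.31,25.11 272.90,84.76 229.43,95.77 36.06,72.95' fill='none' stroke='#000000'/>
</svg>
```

; LightBurn 1.7.01
; GRBL device profile, absolute coords
G21
G90
G00 X246.12 Y14.27
M3 S175
G1 X165.33 Y35.79 F2233
G1 X22.46 Y74.62
G1 X246.12 Y14.27
G00 X116.96 Y60.21
M3 S521
G1 X57.55 Y98.23 F1724
G00 X197.03 Y55.61
M3 S521
G1 X194.56 Y68.03 F1724
G1 X187.53 Y78.56
G1 X177.00 Y85.59
G1 X164.58 Y88.06
G1 X152.16 Y85.59
G1 X141.63 Y78.56
G1 X134.60 Y68.03
G1 X132.13 Y55.61
G1 X134.60 Y43.19
G1 X141.63 Y32.66
G1 X152.16 Y25.63
G1 X164.58 Y23.16
G1 X177.00 Y25.63
G1 X187.53 Y32.66
G1 X194.56 Y43.19
G1 X197.03 Y55.61
G00 X209.31 Y88.01
M3 S521
G1 X272.90 Y28.36 F1724
G1 X229.43 Y17.35
G1 X36.06 Y40.17
G1 X209.31 Y88.01
M5
G00 X0.00 Y0.00

viewBox `0 0 280.07 113.12` with mm width/height → 1 unit = 1 mm. Flip: y_m = 113.12 − y_svg.

**Shape 1** — `<polygon>` closed polygon, stroke `#ff00ff` → engrave (S175, F2233). Machine vertices: (246.12,14.27) → (165.33,35.79) → (22.46,74.62) → (246.12,14.27). Closed: final G1 returns to the first vertex.

**Shape 2** — `<path>` line segment, stroke `#000000` → score (S521, F1724). Machine vertices: (116.96,60.21) → (57.55,98.23). Open path.

**Shape 3** — `<circle>` circle, stroke `#000000` → score (S521, F1724). Machine vertices: (197.03,55.61) → (194.56,68.03) → (187.53,78.56) → (177.00,85.59) → (164.58,88.06) → (152.16,85.59) → (141.63,78.56) → (134.60,68.03) → (132.13,55.61) → (134.60,43.19) → (141.63,32.66) → (152.16,25.63) → (164.58,23.16) → (177.00,25.63) → (187.53,32.66) → (194.56,43.19) → (197.03,55.61). Closed: final G1 returns to the first vertex.

**Shape 4** — `<polygon>` closed polygon, stroke `#000000` → score (S521, F1724). Machine vertices: (209.31,88.01) → (272.90,28.36) → (229.43,17.35) → (36.06,40.17) → (209.31,88.01). Closed: final G1 returns to the first vertex.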